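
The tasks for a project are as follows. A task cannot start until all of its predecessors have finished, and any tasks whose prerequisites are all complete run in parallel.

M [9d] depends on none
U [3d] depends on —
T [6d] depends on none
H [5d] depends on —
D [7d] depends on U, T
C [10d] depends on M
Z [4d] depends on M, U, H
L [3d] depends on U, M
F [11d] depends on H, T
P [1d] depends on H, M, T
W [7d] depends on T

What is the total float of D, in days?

The longest chain is M→C = 9+10 = 19; overall finish 19 days.
The longest chain containing D totals 13 days.
So D can slip 19 − 13 = 6 days.

6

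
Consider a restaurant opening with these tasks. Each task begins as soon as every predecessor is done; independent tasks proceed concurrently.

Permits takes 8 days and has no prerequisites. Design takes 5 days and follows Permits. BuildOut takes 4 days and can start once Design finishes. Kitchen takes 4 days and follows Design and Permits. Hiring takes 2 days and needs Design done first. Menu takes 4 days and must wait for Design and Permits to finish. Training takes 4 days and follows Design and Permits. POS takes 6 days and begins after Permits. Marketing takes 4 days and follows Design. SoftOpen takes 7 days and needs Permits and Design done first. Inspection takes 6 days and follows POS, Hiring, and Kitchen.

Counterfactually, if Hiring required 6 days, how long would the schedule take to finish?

The binding path is Permits→Design→Kitchen→Inspection = 8+5+4+6 = 23; finish at 23 days.
Hiring has 2 days of float (longest path through it is 21).
The binding chain switches to Permits→Design→Hiring→Inspection = 8+5+6+6 = 25; finish 25 days.

25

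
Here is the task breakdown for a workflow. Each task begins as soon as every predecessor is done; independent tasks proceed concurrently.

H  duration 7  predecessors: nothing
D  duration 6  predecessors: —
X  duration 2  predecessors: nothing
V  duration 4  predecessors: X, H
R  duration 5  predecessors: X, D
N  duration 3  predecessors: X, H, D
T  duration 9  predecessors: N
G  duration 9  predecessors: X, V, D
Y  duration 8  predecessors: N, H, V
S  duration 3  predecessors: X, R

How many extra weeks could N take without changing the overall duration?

Critical path: H→V→G = 7+4+9 = 20, so the finish is 20 weeks.
Longest path through N: 19 weeks (earliest finish 10, latest finish 11).
Float = 20 − 19 = 1.

1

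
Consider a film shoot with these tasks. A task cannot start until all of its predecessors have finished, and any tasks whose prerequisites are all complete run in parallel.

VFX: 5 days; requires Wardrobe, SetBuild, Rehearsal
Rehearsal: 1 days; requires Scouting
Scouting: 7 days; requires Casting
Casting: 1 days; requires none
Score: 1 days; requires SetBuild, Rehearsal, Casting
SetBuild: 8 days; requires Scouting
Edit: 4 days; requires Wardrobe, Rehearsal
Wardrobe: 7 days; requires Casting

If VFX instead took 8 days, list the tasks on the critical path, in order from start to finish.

Actual critical path: Casting→Scouting→SetBuild→VFX = 1+7+8+5 = 21 ⇒ 21 days.
Since VFX is critical, the +3 change carries straight to that chain (now 24 days).
The critical path is still Casting→Scouting→SetBuild→VFX; finish is now 24 days.

Casting, Scouting, SetBuild, VFX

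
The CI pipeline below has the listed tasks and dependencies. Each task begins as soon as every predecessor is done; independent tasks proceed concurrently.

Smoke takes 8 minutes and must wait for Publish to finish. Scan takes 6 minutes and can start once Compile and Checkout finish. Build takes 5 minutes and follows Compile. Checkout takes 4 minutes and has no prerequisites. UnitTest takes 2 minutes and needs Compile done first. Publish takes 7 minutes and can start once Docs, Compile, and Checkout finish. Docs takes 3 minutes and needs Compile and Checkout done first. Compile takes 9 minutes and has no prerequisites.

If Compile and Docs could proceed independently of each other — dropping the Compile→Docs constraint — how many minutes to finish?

Before: longest chain Compile→Docs→Publish→Smoke = 9+3+7+8 = 27, finish 27.
Without Compile→Docs, Docs's earliest start moves from 9 to 4.
The longest chain is now Compile→Publish→Smoke = 9+7+8 = 24, so the project takes 24 minutes.

24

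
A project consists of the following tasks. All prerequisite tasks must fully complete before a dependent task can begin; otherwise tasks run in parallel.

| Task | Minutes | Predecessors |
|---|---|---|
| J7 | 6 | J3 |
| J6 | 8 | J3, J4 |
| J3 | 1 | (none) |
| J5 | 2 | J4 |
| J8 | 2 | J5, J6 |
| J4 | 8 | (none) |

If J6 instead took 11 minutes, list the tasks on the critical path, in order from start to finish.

J4, J6, J8

The binding path is J4→J6→J8 = 8+8+2 = 18; finish at 18 minutes.
Since J6 is critical, the +3 change carries straight to that chain (now 21 minutes).
That remains the longest chain; total 21 minutes.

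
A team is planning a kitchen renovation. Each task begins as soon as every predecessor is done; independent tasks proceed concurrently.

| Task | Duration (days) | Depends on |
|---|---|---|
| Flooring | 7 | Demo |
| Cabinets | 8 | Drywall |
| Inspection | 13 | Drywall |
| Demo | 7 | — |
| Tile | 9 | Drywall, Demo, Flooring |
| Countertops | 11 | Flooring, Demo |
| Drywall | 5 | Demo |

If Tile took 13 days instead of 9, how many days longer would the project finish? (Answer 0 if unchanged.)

2

Actual critical path: Demo→Drywall→Inspection = 7+5+13 = 25 ⇒ 25 days.
Tile has 2 days of float (longest path through it is 23).
Now Demo→Flooring→Tile = 7+7+13 = 27 is longest, so the finish becomes 27 days.
Change in finish: 27 − 25 = +2 days.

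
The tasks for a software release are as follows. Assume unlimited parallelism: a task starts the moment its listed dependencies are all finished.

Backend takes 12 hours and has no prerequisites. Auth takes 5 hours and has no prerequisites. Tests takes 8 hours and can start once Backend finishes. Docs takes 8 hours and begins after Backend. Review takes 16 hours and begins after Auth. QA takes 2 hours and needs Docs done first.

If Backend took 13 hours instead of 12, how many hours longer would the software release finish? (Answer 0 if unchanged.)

1

As given, the longest chain is Backend→Docs→QA = 12+8+2 = 22, so the finish is 22 hours.
Backend lies on that path, so at 13 hours the path becomes 23 hours.
That remains the longest chain; total 23 hours.
Change in finish: 23 − 22 = +1 hours.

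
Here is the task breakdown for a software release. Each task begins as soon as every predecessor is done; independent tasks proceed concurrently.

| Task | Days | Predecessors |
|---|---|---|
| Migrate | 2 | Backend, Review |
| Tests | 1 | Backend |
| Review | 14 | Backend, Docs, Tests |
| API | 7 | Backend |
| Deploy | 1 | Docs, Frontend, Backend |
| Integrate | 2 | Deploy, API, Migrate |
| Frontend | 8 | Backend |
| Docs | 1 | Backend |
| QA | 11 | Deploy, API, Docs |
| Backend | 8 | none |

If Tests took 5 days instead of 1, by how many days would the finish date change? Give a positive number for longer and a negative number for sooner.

Actual critical path: Backend→Frontend→Deploy→QA = 8+8+1+11 = 28 ⇒ 28 days.
The longest path through Tests is only 27 days, so Tests has float 1.
New critical path: Backend→Tests→Review→Migrate→Integrate = 8+5+14+2+2 = 31 ⇒ 31 days.
Change in finish: 31 − 28 = +3 days.

3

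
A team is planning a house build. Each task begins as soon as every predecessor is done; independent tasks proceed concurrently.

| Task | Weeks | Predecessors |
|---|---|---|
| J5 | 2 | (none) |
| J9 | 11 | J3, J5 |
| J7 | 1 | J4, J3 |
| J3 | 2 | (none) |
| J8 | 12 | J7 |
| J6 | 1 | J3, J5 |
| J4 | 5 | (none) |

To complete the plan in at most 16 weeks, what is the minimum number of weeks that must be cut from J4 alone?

2

Current finish: 18 weeks; target: 16.
J4 is on every critical path, so each week cut from J4 cuts the finish by one (this holds down to a finish of 15).
Need 18 − 16 = 2 weeks off J4 → J4 becomes 3 weeks, finish becomes 16.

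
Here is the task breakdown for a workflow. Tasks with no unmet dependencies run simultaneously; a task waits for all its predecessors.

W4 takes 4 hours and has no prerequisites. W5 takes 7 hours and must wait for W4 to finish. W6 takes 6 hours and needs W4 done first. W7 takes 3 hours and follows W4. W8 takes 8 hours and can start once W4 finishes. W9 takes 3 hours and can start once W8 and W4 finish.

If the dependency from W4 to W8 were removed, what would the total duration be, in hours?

With the dependency in place, W4→W8→W9 = 4+8+3 = 15 sets the finish at 15 hours.
Without W4→W8, W8's earliest start moves from 4 to 0.
New critical path: W4→W5 = 4+7 = 11 ⇒ 11 hours.

11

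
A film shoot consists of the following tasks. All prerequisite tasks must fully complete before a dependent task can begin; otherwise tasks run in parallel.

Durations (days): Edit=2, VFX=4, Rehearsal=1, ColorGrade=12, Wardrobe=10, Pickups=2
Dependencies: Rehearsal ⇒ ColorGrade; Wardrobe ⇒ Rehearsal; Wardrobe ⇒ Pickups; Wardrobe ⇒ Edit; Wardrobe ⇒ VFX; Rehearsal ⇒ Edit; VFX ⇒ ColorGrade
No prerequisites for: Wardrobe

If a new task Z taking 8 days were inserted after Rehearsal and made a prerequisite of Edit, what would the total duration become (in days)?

26

Originally the schedule takes 26 days.
With Z inserted, Edit now waits for max(Wardrobe, Rehearsal, Z).
New critical path: Wardrobe→VFX→ColorGrade = 10+4+12 = 26 ⇒ 26 days.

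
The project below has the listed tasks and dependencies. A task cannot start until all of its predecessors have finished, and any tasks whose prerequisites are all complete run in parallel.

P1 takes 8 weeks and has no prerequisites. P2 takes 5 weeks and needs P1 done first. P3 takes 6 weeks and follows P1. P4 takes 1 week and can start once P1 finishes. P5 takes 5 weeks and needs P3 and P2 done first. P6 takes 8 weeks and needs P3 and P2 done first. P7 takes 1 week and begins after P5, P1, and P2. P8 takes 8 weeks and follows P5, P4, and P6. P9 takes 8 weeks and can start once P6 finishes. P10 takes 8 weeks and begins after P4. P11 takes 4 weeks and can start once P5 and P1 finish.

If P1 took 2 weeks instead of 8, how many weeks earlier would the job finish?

Critical path before the change: P1→P3→P6→P8 = 8+6+8+8 = 30 giving 30 weeks.
P1 is on the critical path; changing it to 2 makes that path 24 weeks.
That remains the longest chain; total 24 weeks.
Change in finish: 24 − 30 = -6 weeks.

6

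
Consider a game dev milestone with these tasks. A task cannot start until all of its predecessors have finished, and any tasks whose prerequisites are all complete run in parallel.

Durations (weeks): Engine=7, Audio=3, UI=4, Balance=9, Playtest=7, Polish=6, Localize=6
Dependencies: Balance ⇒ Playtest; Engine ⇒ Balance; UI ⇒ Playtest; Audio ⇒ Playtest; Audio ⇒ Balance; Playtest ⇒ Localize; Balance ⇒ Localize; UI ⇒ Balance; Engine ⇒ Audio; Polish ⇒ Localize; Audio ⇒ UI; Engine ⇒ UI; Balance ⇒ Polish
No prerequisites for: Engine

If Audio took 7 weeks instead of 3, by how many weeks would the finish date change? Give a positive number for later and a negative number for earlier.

4

Critical path before the change: Engine→Audio→UI→Balance→Playtest→Localize = 7+3+4+9+7+6 = 36 giving 36 weeks.
Audio is on the critical path; changing it to 7 makes that path 40 weeks.
That remains the longest chain; total 40 weeks.
Change in finish: 40 − 36 = +4 weeks.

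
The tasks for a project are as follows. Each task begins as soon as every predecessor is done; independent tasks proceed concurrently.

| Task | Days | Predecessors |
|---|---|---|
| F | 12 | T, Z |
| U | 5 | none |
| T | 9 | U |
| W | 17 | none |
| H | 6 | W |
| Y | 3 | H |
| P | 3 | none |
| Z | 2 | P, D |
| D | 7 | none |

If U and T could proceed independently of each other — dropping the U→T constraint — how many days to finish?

26

Original critical path: W→H→Y = 17+6+3 = 26 ⇒ 26 days.
Without U→T, T's earliest start moves from 5 to 0.
The longest chain is now W→H→Y = 17+6+3 = 26, so the schedule takes 26 days.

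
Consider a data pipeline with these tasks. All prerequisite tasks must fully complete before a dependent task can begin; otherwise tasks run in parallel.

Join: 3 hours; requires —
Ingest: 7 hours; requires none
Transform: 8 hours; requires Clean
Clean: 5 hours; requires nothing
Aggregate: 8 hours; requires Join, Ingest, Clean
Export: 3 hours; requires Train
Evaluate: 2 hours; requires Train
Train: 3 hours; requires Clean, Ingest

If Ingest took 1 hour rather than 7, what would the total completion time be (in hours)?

13

The binding path is Ingest→Aggregate = 7+8 = 15; finish at 15 hours.
Ingest is on the critical path; changing it to 1 makes that path 9 hours.
Now Clean→Transform = 5+8 = 13 is longest, so the finish becomes 13 hours.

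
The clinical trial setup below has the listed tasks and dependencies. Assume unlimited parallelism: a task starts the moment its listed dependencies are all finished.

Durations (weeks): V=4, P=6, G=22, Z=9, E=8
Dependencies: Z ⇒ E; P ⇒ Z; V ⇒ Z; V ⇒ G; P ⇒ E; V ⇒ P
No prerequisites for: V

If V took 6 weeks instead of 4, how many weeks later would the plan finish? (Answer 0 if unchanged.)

2

The binding path is V→P→Z→E = 4+6+9+8 = 27; finish at 27 weeks.
V is on the critical path; changing it to 6 makes that path 29 weeks.
No other chain overtakes it, so the finish is 29 weeks.
Change in finish: 29 − 27 = +2 weeks.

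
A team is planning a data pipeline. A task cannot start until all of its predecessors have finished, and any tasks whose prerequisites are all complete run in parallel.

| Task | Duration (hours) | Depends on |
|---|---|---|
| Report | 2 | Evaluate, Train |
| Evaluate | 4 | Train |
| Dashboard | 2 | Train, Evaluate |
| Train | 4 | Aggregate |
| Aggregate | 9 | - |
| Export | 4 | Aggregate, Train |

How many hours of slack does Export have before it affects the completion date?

Aggregate→Train→Evaluate→Report = 9+4+4+2 = 19 sets the makespan at 19 hours.
The longest chain containing Export totals 17 hours.
Float = 19 − 17 = 2.

2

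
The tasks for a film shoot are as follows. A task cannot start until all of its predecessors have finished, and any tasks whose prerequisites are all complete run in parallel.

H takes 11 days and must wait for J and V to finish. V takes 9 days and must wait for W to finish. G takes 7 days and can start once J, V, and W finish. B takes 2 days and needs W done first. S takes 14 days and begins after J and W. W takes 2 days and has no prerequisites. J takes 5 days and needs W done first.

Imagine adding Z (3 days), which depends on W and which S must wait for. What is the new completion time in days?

Originally the project takes 22 days.
With Z inserted, S now waits for max(J, W, Z).
New critical path: W→V→H = 2+9+11 = 22 ⇒ 22 days.

22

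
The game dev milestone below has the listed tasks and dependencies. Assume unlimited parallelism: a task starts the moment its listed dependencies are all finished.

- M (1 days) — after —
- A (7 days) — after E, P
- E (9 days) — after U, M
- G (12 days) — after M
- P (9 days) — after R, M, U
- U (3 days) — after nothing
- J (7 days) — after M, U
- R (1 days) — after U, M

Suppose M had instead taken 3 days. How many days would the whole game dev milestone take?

The binding path is U→R→P→A = 3+1+9+7 = 20; finish at 20 days.
The longest path through M is only 18 days, so M has float 2.
The critical path is still U→R→P→A; finish is now 20 days.

20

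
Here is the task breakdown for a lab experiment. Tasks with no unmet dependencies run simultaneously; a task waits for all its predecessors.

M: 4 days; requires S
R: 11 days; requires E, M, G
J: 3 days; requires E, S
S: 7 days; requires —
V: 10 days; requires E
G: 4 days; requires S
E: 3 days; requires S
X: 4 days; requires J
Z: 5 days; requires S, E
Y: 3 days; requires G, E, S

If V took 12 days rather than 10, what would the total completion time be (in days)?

22

Actual critical path: S→G→R = 7+4+11 = 22 ⇒ 22 days.
V is off the critical path — its longest chain is 20 days, giving 2 of slack.
The critical path is still S→G→R; finish is now 22 days.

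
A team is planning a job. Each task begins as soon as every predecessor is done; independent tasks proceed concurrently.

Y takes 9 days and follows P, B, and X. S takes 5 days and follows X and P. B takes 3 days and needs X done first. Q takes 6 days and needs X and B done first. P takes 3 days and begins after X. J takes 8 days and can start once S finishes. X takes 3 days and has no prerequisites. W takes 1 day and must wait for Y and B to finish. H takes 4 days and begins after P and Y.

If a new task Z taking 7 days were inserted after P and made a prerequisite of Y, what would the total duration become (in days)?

Originally the schedule takes 19 days.
With Z inserted, Y now waits for max(P, B, X, Z).
New critical path: X→P→Z→Y→H = 3+3+7+9+4 = 26 ⇒ 26 days.

26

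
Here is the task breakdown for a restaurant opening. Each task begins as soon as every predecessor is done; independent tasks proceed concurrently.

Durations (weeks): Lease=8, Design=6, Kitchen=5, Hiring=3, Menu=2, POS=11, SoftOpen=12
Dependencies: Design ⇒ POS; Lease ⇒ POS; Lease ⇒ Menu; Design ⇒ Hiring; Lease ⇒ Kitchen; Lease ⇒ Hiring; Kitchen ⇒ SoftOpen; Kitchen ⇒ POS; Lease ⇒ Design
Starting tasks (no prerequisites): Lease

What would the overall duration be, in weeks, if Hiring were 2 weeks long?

Baseline: Lease→Design→POS = 8+6+11 = 25 → 25 weeks.
Hiring is off the critical path — its longest chain is 17 weeks, giving 8 of slack.
The critical path is still Lease→Design→POS; finish is now 25 weeks.

25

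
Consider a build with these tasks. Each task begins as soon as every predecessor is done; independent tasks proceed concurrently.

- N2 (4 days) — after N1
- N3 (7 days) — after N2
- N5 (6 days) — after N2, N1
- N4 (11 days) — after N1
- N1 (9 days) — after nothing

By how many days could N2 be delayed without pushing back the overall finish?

0

N1→N2→N3 = 9+4+7 = 20 sets the makespan at 20 days.
N2 finishes as early as 13 and must finish by 13.
So N2 can slip 13 − 13 = 0 days.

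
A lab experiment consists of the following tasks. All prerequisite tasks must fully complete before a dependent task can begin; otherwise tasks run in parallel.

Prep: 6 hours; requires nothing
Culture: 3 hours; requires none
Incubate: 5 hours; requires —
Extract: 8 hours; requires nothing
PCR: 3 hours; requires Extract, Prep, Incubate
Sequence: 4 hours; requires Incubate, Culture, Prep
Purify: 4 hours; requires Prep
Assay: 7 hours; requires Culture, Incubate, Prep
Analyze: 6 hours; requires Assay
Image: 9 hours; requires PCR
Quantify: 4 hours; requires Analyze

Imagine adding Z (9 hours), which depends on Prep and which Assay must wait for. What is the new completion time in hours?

Originally the project takes 23 hours.
With Z inserted, Assay now waits for max(Culture, Incubate, Prep, Z).
New critical path: Prep→Z→Assay→Analyze→Quantify = 6+9+7+6+4 = 32 ⇒ 32 hours.

32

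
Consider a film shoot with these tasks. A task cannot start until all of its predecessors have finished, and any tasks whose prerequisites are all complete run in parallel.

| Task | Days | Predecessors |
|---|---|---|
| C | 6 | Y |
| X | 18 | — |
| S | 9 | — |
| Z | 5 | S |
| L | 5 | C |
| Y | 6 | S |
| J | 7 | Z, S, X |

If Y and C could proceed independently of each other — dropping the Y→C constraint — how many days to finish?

25

With the dependency in place, S→Y→C→L = 9+6+6+5 = 26 sets the finish at 26 days.
Without Y→C, C's earliest start moves from 15 to 0.
New critical path: X→J = 18+7 = 25 ⇒ 25 days.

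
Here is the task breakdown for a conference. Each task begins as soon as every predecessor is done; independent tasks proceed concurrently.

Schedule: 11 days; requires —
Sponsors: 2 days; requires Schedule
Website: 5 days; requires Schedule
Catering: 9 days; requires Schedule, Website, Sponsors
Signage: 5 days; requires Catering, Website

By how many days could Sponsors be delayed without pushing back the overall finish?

The longest chain is Schedule→Website→Catering→Signage = 11+5+9+5 = 30; overall finish 30 days.
Longest path through Sponsors: 27 days (earliest finish 13, latest finish 16).
So Sponsors can slip 16 − 13 = 3 days.

3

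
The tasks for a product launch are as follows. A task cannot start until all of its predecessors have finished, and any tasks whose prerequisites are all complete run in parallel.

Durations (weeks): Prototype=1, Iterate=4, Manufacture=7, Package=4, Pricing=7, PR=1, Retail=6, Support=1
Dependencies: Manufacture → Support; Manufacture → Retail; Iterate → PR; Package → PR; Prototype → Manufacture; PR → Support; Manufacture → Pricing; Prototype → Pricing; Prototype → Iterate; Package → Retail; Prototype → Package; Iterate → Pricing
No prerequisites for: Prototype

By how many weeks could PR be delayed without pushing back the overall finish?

8

Prototype→Manufacture→Pricing = 1+7+7 = 15 sets the makespan at 15 weeks.
Longest path through PR: 7 weeks (earliest finish 6, latest finish 14).
So PR can slip 14 − 6 = 8 weeks.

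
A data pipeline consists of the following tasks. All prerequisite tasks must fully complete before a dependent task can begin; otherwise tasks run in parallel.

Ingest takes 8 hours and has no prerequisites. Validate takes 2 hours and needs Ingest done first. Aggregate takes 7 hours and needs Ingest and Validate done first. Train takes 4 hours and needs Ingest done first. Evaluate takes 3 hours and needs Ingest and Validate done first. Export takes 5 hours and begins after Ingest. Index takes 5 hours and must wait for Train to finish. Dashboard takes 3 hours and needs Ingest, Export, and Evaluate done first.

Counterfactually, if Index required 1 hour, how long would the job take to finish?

17

The binding path is Ingest→Train→Index = 8+4+5 = 17; finish at 17 hours.
Index is on the critical path; changing it to 1 makes that path 13 hours.
Now Ingest→Validate→Aggregate = 8+2+7 = 17 is longest, so the finish becomes 17 hours.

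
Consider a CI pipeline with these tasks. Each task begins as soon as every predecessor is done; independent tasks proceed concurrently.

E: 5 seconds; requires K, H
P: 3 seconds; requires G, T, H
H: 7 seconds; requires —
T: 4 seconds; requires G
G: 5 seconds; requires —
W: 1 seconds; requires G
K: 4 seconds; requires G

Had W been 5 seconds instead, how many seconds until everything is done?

Baseline: G→K→E = 5+4+5 = 14 → 14 seconds.
W is off the critical path — its longest chain is 6 seconds, giving 8 of slack.
No other chain overtakes it, so the finish is 14 seconds.

14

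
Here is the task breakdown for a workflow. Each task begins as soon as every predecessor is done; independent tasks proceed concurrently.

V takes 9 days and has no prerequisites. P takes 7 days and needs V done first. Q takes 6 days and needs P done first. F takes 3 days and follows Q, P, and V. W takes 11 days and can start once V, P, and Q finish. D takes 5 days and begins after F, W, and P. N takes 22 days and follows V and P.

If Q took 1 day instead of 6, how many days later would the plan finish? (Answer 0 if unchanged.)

Critical path before the change: V→P→Q→W→D = 9+7+6+11+5 = 38 giving 38 days.
Q lies on that path, so at 1 day the path becomes 33 days.
Now V→P→N = 9+7+22 = 38 is longest, so the finish becomes 38 days.
Change in finish: 38 − 38 = +0 days.

0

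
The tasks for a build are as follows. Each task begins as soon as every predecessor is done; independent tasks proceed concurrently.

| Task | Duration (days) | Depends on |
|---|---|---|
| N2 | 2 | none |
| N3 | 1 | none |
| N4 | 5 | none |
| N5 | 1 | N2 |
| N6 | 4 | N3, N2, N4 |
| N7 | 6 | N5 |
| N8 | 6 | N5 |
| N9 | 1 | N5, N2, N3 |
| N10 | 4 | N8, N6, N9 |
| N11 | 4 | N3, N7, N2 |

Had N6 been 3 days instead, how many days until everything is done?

13

Critical path before the change: N4→N6→N10 = 5+4+4 = 13 giving 13 days.
N6 lies on that path, so at 3 days the path becomes 12 days.
New critical path: N2→N5→N7→N11 = 2+1+6+4 = 13 ⇒ 13 days.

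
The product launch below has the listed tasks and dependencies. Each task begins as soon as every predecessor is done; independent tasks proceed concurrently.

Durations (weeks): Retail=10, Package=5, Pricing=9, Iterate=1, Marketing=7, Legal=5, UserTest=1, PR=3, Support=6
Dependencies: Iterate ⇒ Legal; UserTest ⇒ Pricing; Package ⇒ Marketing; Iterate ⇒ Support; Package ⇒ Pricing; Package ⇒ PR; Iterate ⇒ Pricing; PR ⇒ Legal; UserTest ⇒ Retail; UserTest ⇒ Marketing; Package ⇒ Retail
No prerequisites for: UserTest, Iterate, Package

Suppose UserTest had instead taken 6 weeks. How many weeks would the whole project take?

As given, the longest chain is Package→Retail = 5+10 = 15, so the finish is 15 weeks.
UserTest is off the critical path — its longest chain is 11 weeks, giving 4 of slack.
The binding chain switches to UserTest→Retail = 6+10 = 16; finish 16 weeks.

16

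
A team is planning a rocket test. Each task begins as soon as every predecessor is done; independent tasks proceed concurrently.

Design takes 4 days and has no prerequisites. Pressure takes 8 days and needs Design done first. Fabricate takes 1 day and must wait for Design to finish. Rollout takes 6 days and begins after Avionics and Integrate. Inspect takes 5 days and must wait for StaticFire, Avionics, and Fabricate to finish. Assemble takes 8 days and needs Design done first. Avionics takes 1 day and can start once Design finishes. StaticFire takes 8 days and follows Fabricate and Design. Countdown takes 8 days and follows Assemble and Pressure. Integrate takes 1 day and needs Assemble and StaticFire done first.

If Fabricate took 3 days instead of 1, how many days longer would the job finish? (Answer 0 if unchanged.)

2

The binding path is Design→Fabricate→StaticFire→Integrate→Rollout = 4+1+8+1+6 = 20; finish at 20 days.
Fabricate lies on that path, so at 3 days the path becomes 22 days.
No other chain overtakes it, so the finish is 22 days.
Change in finish: 22 − 20 = +2 days.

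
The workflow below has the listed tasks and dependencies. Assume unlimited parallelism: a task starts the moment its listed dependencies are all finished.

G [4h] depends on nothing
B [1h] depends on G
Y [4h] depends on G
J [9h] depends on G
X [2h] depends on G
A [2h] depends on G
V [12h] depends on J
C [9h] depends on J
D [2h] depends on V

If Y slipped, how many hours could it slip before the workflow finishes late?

19

G→J→V→D = 4+9+12+2 = 27 sets the makespan at 27 hours.
Y finishes as early as 8 and must finish by 27.
Slack of Y = 23 − 4 = 19 hours.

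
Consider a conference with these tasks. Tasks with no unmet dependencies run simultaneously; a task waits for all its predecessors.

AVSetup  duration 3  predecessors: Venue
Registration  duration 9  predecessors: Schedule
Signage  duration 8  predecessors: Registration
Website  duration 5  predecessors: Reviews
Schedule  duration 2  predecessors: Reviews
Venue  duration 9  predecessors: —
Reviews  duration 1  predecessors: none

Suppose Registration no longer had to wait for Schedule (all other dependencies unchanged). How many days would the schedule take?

Original critical path: Reviews→Schedule→Registration→Signage = 1+2+9+8 = 20 ⇒ 20 days.
Without Schedule→Registration, Registration's earliest start moves from 3 to 0.
New critical path: Registration→Signage = 9+8 = 17 ⇒ 17 days.

17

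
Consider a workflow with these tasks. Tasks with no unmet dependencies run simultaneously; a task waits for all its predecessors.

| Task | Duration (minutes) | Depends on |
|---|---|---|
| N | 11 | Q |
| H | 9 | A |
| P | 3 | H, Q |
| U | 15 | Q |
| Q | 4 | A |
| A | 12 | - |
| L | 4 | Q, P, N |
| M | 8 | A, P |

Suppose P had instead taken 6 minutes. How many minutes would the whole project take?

As given, the longest chain is A→H→P→M = 12+9+3+8 = 32, so the finish is 32 minutes.
P is on the critical path; changing it to 6 makes that path 35 minutes.
That remains the longest chain; total 35 minutes.

35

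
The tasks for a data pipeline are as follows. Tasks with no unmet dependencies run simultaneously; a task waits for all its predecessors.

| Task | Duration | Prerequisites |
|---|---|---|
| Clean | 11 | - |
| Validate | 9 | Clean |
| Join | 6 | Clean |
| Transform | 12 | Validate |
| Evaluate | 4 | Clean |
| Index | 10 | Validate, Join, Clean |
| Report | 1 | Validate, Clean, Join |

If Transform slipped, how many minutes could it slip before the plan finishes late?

The longest chain is Clean→Validate→Transform = 11+9+12 = 32; overall finish 32 minutes.
Longest path through Transform: 32 minutes (earliest finish 32, latest finish 32).
Slack of Transform = 20 − 20 = 0 minutes.

0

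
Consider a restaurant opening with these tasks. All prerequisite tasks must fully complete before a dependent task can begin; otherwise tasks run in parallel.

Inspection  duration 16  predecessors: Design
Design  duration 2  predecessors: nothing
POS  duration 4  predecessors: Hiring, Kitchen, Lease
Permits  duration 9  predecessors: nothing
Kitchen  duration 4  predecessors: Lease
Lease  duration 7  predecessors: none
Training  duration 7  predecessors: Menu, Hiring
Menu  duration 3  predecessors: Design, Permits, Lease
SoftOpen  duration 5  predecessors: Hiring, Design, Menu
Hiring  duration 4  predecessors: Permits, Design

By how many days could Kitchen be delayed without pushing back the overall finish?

5

The longest chain is Permits→Hiring→Training = 9+4+7 = 20; overall finish 20 days.
Kitchen finishes as early as 11 and must finish by 16.
Float = 20 − 15 = 5.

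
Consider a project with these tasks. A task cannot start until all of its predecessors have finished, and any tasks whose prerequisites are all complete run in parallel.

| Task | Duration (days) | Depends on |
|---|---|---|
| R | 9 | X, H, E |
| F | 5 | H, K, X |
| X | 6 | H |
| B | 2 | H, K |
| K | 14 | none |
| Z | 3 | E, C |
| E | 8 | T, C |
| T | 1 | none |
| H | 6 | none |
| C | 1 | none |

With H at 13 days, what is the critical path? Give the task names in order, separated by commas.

Critical path before the change: H→X→R = 6+6+9 = 21 giving 21 days.
H lies on that path, so at 13 days the path becomes 28 days.
That remains the longest chain; total 28 days.

H, X, R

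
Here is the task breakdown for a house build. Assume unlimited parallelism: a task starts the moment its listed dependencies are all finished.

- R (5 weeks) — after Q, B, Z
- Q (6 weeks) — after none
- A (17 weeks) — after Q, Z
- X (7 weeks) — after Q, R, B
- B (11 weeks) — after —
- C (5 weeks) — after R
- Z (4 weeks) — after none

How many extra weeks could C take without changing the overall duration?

Critical path: B→R→X = 11+5+7 = 23, so the finish is 23 weeks.
The longest chain containing C totals 21 weeks.
So C can slip 23 − 21 = 2 weeks.

2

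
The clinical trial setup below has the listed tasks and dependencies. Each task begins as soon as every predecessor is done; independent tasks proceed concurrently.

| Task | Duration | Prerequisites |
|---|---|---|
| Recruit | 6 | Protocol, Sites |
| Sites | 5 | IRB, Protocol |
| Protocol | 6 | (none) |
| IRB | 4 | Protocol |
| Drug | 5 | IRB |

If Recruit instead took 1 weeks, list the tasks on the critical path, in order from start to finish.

Critical path before the change: Protocol→IRB→Sites→Recruit = 6+4+5+6 = 21 giving 21 weeks.
Recruit is on the critical path; changing it to 1 makes that path 16 weeks.
No other chain overtakes it, so the finish is 16 weeks.

Protocol, IRB, Sites, Recruit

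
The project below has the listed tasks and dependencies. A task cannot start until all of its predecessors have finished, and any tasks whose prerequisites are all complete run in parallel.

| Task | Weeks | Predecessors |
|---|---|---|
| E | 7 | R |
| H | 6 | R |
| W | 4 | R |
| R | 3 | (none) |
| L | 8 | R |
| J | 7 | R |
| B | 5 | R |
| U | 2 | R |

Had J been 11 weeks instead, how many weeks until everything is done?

Baseline: R→L = 3+8 = 11 → 11 weeks.
J has 1 week of float (longest path through it is 10).
Now R→J = 3+11 = 14 is longest, so the finish becomes 14 weeks.

14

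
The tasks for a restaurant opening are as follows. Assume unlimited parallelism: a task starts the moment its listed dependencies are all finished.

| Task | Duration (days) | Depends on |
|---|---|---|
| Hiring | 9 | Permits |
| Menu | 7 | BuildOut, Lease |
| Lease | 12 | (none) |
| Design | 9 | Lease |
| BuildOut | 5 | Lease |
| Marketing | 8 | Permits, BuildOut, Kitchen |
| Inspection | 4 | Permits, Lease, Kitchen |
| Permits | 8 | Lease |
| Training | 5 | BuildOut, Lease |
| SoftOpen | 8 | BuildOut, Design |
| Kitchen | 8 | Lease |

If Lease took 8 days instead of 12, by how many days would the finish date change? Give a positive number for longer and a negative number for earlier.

-4

The binding path is Lease→Permits→Hiring = 12+8+9 = 29; finish at 29 days.
Lease lies on that path, so at 8 days the path becomes 25 days.
The critical path is still Lease→Permits→Hiring; finish is now 25 days.
Change in finish: 25 − 29 = -4 days.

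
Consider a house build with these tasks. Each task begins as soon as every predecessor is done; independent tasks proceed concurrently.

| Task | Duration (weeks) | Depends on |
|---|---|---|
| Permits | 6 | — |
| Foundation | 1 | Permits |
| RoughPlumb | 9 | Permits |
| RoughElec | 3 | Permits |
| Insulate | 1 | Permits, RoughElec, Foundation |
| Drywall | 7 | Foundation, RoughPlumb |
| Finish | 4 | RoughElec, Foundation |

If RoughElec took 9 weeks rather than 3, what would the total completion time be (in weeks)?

Critical path before the change: Permits→RoughPlumb→Drywall = 6+9+7 = 22 giving 22 weeks.
The longest path through RoughElec is only 13 weeks, so RoughElec has float 9.
The critical path is still Permits→RoughPlumb→Drywall; finish is now 22 weeks.

22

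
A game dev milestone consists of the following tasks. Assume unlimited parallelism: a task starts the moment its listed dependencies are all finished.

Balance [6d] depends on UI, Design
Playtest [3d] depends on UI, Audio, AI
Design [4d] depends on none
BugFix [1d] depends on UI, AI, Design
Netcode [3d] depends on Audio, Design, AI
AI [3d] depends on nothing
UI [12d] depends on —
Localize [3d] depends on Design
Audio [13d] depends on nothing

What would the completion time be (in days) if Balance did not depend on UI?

16

With the dependency in place, UI→Balance = 12+6 = 18 sets the finish at 18 days.
Without UI→Balance, Balance's earliest start moves from 12 to 4.
The longest chain is now Audio→Netcode = 13+3 = 16, so the schedule takes 16 days.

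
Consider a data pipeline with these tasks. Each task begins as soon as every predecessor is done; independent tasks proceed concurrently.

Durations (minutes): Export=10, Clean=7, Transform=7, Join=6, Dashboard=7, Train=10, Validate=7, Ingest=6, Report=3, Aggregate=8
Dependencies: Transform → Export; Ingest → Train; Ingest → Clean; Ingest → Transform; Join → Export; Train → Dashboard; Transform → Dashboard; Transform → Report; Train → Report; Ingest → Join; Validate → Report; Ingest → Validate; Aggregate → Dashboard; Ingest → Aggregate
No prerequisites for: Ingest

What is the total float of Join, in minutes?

Ingest→Transform→Export = 6+7+10 = 23 sets the makespan at 23 minutes.
The longest chain containing Join totals 22 minutes.
Float = 23 − 22 = 1.

1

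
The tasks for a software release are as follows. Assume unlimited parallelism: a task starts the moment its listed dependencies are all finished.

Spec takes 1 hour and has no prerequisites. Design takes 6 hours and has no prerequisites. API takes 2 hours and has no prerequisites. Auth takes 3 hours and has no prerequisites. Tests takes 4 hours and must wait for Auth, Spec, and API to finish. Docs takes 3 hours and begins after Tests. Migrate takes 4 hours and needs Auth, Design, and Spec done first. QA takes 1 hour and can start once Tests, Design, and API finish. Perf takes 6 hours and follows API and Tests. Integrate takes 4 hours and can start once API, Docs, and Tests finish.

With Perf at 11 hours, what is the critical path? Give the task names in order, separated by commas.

Auth, Tests, Perf

Actual critical path: Auth→Tests→Docs→Integrate = 3+4+3+4 = 14 ⇒ 14 hours.
Perf is off the critical path — its longest chain is 13 hours, giving 1 of slack.
Now Auth→Tests→Perf = 3+4+11 = 18 is longest, so the finish becomes 18 hours.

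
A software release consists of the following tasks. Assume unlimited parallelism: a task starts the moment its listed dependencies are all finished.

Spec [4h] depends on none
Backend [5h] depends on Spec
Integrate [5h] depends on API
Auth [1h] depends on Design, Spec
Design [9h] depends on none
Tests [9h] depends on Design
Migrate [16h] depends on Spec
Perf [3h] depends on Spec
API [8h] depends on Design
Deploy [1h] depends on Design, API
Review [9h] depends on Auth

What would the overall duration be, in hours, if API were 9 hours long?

23

Baseline: Design→API→Integrate = 9+8+5 = 22 → 22 hours.
API lies on that path, so at 9 hours the path becomes 23 hours.
No other chain overtakes it, so the finish is 23 hours.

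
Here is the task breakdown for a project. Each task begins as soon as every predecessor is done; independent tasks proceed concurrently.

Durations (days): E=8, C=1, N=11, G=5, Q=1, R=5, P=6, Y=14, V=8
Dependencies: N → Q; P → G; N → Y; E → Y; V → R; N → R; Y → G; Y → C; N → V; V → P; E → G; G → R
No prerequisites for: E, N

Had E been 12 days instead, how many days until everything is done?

36

Baseline: N→V→P→G→R = 11+8+6+5+5 = 35 → 35 days.
The longest path through E is only 32 days, so E has float 3.
The binding chain switches to E→Y→G→R = 12+14+5+5 = 36; finish 36 days.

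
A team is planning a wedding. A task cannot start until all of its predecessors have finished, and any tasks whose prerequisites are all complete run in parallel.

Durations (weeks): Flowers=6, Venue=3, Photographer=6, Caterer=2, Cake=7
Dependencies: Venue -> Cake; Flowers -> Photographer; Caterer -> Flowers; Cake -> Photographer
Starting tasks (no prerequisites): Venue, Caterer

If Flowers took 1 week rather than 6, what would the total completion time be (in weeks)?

16

Baseline: Venue→Cake→Photographer = 3+7+6 = 16 → 16 weeks.
Flowers is off the critical path — its longest chain is 14 weeks, giving 2 of slack.
That remains the longest chain; total 16 weeks.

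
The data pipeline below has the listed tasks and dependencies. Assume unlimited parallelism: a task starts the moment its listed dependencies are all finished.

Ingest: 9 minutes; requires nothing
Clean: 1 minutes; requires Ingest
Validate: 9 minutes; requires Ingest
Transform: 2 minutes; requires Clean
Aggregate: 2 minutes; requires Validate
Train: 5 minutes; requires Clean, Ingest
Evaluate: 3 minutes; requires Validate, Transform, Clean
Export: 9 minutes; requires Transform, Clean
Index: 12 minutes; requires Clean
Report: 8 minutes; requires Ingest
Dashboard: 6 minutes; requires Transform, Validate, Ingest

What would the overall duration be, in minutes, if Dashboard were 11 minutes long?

Actual critical path: Ingest→Validate→Dashboard = 9+9+6 = 24 ⇒ 24 minutes.
Since Dashboard is critical, the +5 change carries straight to that chain (now 29 minutes).
That remains the longest chain; total 29 minutes.

29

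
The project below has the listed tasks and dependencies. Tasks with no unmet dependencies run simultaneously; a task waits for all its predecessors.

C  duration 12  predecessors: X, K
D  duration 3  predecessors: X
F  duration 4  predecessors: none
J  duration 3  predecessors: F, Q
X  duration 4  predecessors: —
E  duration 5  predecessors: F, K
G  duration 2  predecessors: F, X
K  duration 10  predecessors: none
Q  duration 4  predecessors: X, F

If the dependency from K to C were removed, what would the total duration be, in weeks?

16

Original critical path: K→C = 10+12 = 22 ⇒ 22 weeks.
Without K→C, C's earliest start moves from 10 to 4.
The longest chain is now X→C = 4+12 = 16, so the plan takes 16 weeks.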